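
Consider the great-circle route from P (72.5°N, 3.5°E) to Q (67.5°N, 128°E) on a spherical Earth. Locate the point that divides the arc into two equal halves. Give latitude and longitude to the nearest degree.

≈ (80°N, 79°E)

Write both endpoints as unit vectors p₁, p₂ with components (cos φ cos λ, cos φ sin λ, sin φ).
The central angle between the endpoints is δ = arccos(p₁·p₂) ≈ 0.616 rad (35.3°).
Interpolate at f = 1/2 with slerp weights a = sin((1−f)δ)/sin δ ≈ 0.525, b = sin(fδ)/sin δ ≈ 0.525.
p = a·p₁ + b·p₂ ≈ (0.034, 0.168, 0.985); φ = arcsin(p_z) ≈ 80.14°, λ = atan2(p_y, p_x) ≈ 78.59°.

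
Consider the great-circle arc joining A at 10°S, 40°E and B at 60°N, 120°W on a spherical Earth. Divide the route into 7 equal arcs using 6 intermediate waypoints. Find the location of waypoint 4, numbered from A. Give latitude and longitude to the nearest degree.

Convert each endpoint to a unit vector on the sphere (x = cos φ cos λ, y = cos φ sin λ, z = sin φ).
The central angle between the endpoints is δ = arccos(p₁·p₂) ≈ 2.231 rad (127.8°).
Interpolate at f = 4/7 with slerp weights a = sin((1−f)δ)/sin δ ≈ 1.034, b = sin(fδ)/sin δ ≈ 1.211.
p = a·p₁ + b·p₂ ≈ (0.477, 0.130, 0.869); φ = arcsin(p_z) ≈ 60.34°, λ = atan2(p_y, p_x) ≈ 15.27°.

≈ 60°N, 15°E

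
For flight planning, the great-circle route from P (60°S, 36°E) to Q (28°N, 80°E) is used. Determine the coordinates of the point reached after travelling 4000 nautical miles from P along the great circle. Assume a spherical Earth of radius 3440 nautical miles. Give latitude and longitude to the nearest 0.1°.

≈ (1.0°N, 70.4°E)

Write both endpoints as unit vectors p₁, p₂ with components (cos φ cos λ, cos φ sin λ, sin φ).
The central angle between the endpoints is δ = arccos(p₁·p₂) ≈ 1.660 rad (95.1°). The total great-circle distance is δ·R ≈ 1.660 × 3440 ≈ 5710 nmi, so the target fraction is f = 4000/5710 ≈ 0.701.
Interpolate at f ≈ 0.701 with slerp weights a = sin((1−f)δ)/sin δ ≈ 0.479, b = sin(fδ)/sin δ ≈ 0.922.
p = a·p₁ + b·p₂ ≈ (0.335, 0.942, 0.018); φ = arcsin(p_z) ≈ 1.03°, λ = atan2(p_y, p_x) ≈ 70.43°.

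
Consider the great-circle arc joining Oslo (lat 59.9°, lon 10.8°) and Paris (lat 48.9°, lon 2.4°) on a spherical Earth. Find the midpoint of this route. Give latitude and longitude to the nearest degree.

From cos δ = sin φ₁ sin φ₂ + cos φ₁ cos φ₂ cos Δλ, the central angle is δ ≈ 0.210 rad (12.0°).
Interpolate at f = 1/2 with slerp weights a = sin((1−f)δ)/sin δ ≈ 0.503, b = sin(fδ)/sin δ ≈ 0.503.
p = a·p₁ + b·p₂ ≈ (0.578, 0.061, 0.814); φ = arcsin(p_z) ≈ 54.47°, λ = atan2(p_y, p_x) ≈ 6.03°.

≈ lat 54°, lon 6°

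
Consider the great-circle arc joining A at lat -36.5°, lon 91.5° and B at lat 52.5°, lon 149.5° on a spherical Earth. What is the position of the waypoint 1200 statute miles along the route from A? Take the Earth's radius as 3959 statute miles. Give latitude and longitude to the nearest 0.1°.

The haversine formula gives a central angle δ ≈ 1.785 rad (102.3°) between the endpoints. The total great-circle distance is δ·R ≈ 1.785 × 3959 ≈ 7067 mi, so the target fraction is f = 1200/7067 ≈ 0.170.
Interpolate at f ≈ 0.170 with slerp weights a = sin((1−f)δ)/sin δ ≈ 1.019, b = sin(fδ)/sin δ ≈ 0.305.
p = a·p₁ + b·p₂ ≈ (-0.182, 0.914, -0.364); φ = arcsin(p_z) ≈ -21.35°, λ = atan2(p_y, p_x) ≈ 101.25°.

≈ lat -21.3°, lon 101.2°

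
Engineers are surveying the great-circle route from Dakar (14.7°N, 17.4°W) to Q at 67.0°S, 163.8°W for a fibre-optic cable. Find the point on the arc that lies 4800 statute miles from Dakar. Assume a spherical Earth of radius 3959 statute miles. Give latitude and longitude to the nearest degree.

≈ 52°S, 40°W

Write both endpoints as unit vectors p₁, p₂ with components (cos φ cos λ, cos φ sin λ, sin φ).
The central angle between the endpoints is δ = arccos(p₁·p₂) ≈ 2.151 rad (123.3°). The total great-circle distance is δ·R ≈ 2.151 × 3959 ≈ 8517 mi, so the target fraction is f = 4800/8517 ≈ 0.564.
Interpolate at f ≈ 0.564 with slerp weights a = sin((1−f)δ)/sin δ ≈ 0.965, b = sin(fδ)/sin δ ≈ 1.120.
p = a·p₁ + b·p₂ ≈ (0.470, -0.401, -0.786); φ = arcsin(p_z) ≈ -51.81°, λ = atan2(p_y, p_x) ≈ -40.46°.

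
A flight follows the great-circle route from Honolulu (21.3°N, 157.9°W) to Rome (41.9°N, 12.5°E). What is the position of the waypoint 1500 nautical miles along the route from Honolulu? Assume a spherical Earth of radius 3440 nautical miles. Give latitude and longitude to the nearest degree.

≈ 46°N, 153°W

From cos δ = sin φ₁ sin φ₂ + cos φ₁ cos φ₂ cos Δλ, the central angle is δ ≈ 2.028 rad (116.2°). The total great-circle distance is δ·R ≈ 2.028 × 3440 ≈ 6975 nmi, so the target fraction is f = 1500/6975 ≈ 0.215.
Interpolate at f ≈ 0.215 with slerp weights a = sin((1−f)δ)/sin δ ≈ 1.114, b = sin(fδ)/sin δ ≈ 0.471.
p = a·p₁ + b·p₂ ≈ (-0.620, -0.315, 0.719); φ = arcsin(p_z) ≈ 45.97°, λ = atan2(p_y, p_x) ≈ -153.08°.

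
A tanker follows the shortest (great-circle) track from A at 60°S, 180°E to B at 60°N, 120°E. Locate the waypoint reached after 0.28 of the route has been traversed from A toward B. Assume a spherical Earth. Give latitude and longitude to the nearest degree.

≈ 27°S, 158°E

The haversine formula gives a central angle δ ≈ 2.246 rad (128.7°) between the endpoints.
Interpolate at f = 0.28 with slerp weights a = sin((1−f)δ)/sin δ ≈ 1.280, b = sin(fδ)/sin δ ≈ 0.754.
p = a·p₁ + b·p₂ ≈ (-0.828, 0.326, -0.456); φ = arcsin(p_z) ≈ -27.11°, λ = atan2(p_y, p_x) ≈ 158.50°.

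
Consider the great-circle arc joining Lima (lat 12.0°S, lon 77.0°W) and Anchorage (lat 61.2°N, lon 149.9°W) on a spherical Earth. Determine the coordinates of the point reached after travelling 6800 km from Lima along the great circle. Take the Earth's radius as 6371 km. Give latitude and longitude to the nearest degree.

Write both endpoints as unit vectors p₁, p₂ with components (cos φ cos λ, cos φ sin λ, sin φ).
The central angle between the endpoints is δ = arccos(p₁·p₂) ≈ 1.614 rad (92.5°). The total great-circle distance is δ·R ≈ 1.614 × 6371 ≈ 10286 km, so the target fraction is f = 6800/10286 ≈ 0.661.
Interpolate at f ≈ 0.661 with slerp weights a = sin((1−f)δ)/sin δ ≈ 0.521, b = sin(fδ)/sin δ ≈ 0.877.
p = a·p₁ + b·p₂ ≈ (-0.251, -0.708, 0.660); φ = arcsin(p_z) ≈ 41.30°, λ = atan2(p_y, p_x) ≈ -109.51°.

≈ lat 41°N, lon 110°W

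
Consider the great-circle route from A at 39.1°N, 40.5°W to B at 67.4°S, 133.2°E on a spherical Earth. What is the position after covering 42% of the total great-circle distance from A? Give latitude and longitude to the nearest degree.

≈ 24°S, 36°W

From cos δ = sin φ₁ sin φ₂ + cos φ₁ cos φ₂ cos Δλ, the central angle is δ ≈ 2.644 rad (151.5°).
Interpolate at f = 0.42 with slerp weights a = sin((1−f)δ)/sin δ ≈ 2.093, b = sin(fδ)/sin δ ≈ 1.877.
p = a·p₁ + b·p₂ ≈ (0.742, -0.529, -0.412); φ = arcsin(p_z) ≈ -24.35°, λ = atan2(p_y, p_x) ≈ -35.52°.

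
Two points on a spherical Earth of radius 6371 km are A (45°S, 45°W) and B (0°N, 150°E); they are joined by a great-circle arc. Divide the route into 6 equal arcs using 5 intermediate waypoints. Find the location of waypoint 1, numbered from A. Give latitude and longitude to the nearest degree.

≈ (65°S, 63°W)

Write both endpoints as unit vectors p₁, p₂ with components (cos φ cos λ, cos φ sin λ, sin φ).
The central angle between the endpoints is δ = arccos(p₁·p₂) ≈ 2.323 rad (133.1°).
Interpolate at f = 1/6 with slerp weights a = sin((1−f)δ)/sin δ ≈ 1.279, b = sin(fδ)/sin δ ≈ 0.517.
p = a·p₁ + b·p₂ ≈ (0.192, -0.381, -0.904); φ = arcsin(p_z) ≈ -64.74°, λ = atan2(p_y, p_x) ≈ -63.27°.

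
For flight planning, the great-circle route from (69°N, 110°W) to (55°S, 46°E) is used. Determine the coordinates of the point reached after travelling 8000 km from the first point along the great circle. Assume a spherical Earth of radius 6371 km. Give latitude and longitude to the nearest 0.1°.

≈ (30.5°N, 12.2°E)

Convert each endpoint to a unit vector on the sphere (x = cos φ cos λ, y = cos φ sin λ, z = sin φ).
The central angle between the endpoints is δ = arccos(p₁·p₂) ≈ 2.832 rad (162.3°). The total great-circle distance is δ·R ≈ 2.832 × 6371 ≈ 18044 km, so the target fraction is f = 8000/18044 ≈ 0.443.
Interpolate at f ≈ 0.443 with slerp weights a = sin((1−f)δ)/sin δ ≈ 3.284, b = sin(fδ)/sin δ ≈ 3.123.
p = a·p₁ + b·p₂ ≈ (0.842, 0.182, 0.508); φ = arcsin(p_z) ≈ 30.55°, λ = atan2(p_y, p_x) ≈ 12.23°.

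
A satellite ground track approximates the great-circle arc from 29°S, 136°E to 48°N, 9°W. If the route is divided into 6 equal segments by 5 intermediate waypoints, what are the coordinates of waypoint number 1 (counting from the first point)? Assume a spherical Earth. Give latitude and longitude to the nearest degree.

≈ 11°S, 119°E

From cos δ = sin φ₁ sin φ₂ + cos φ₁ cos φ₂ cos Δλ, the central angle is δ ≈ 2.567 rad (147.1°).
Interpolate at f = 1/6 with slerp weights a = sin((1−f)δ)/sin δ ≈ 1.551, b = sin(fδ)/sin δ ≈ 0.764.
p = a·p₁ + b·p₂ ≈ (-0.471, 0.863, -0.184); φ = arcsin(p_z) ≈ -10.62°, λ = atan2(p_y, p_x) ≈ 118.64°.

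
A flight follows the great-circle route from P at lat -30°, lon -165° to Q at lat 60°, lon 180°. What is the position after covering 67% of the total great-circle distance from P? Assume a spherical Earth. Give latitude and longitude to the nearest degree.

Convert each endpoint to a unit vector on the sphere (x = cos φ cos λ, y = cos φ sin λ, z = sin φ).
The central angle between the endpoints is δ = arccos(p₁·p₂) ≈ 1.586 rad (90.8°).
Interpolate at f = 0.67 with slerp weights a = sin((1−f)δ)/sin δ ≈ 0.500, b = sin(fδ)/sin δ ≈ 0.874.
p = a·p₁ + b·p₂ ≈ (-0.855, -0.112, 0.507); φ = arcsin(p_z) ≈ 30.44°, λ = atan2(p_y, p_x) ≈ -172.53°.

≈ lat 30°, lon -173°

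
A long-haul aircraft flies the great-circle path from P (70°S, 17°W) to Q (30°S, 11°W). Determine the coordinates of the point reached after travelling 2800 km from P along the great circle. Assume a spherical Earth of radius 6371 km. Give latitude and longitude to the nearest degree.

≈ (45°S, 12°W)

The haversine formula gives a central angle δ ≈ 0.701 rad (40.1°) between the endpoints. The total great-circle distance is δ·R ≈ 0.701 × 6371 ≈ 4464 km, so the target fraction is f = 2800/4464 ≈ 0.627.
Interpolate at f ≈ 0.627 with slerp weights a = sin((1−f)δ)/sin δ ≈ 0.400, b = sin(fδ)/sin δ ≈ 0.660.
p = a·p₁ + b·p₂ ≈ (0.692, -0.149, -0.706); φ = arcsin(p_z) ≈ -44.94°, λ = atan2(p_y, p_x) ≈ -12.16°.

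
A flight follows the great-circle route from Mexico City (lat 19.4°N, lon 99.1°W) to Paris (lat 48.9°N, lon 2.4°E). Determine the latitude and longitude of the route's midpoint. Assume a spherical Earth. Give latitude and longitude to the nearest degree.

The haversine formula gives a central angle δ ≈ 1.444 rad (82.7°) between the endpoints.
Interpolate at f = 1/2 with slerp weights a = sin((1−f)δ)/sin δ ≈ 0.666, b = sin(fδ)/sin δ ≈ 0.666.
p = a·p₁ + b·p₂ ≈ (0.338, -0.602, 0.723); φ = arcsin(p_z) ≈ 46.33°, λ = atan2(p_y, p_x) ≈ -60.68°.

≈ lat 46°N, lon 61°W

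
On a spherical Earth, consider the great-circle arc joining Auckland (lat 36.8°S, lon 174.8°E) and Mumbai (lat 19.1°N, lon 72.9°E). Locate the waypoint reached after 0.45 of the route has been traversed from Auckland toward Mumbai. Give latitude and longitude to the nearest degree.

≈ lat 17°S, lon 123°E

Write both endpoints as unit vectors p₁, p₂ with components (cos φ cos λ, cos φ sin λ, sin φ).
The central angle between the endpoints is δ = arccos(p₁·p₂) ≈ 1.931 rad (110.6°).
Interpolate at f = 0.45 with slerp weights a = sin((1−f)δ)/sin δ ≈ 0.933, b = sin(fδ)/sin δ ≈ 0.816.
p = a·p₁ + b·p₂ ≈ (-0.517, 0.804, -0.292); φ = arcsin(p_z) ≈ -16.97°, λ = atan2(p_y, p_x) ≈ 122.74°.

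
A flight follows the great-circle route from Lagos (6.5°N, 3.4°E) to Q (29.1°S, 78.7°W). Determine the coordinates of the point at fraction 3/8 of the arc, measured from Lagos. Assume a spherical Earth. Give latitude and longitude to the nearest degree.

Write both endpoints as unit vectors p₁, p₂ with components (cos φ cos λ, cos φ sin λ, sin φ).
The central angle between the endpoints is δ = arccos(p₁·p₂) ≈ 1.506 rad (86.3°).
Interpolate at f = 3/8 with slerp weights a = sin((1−f)δ)/sin δ ≈ 0.810, b = sin(fδ)/sin δ ≈ 0.536.
p = a·p₁ + b·p₂ ≈ (0.895, -0.412, -0.169); φ = arcsin(p_z) ≈ -9.74°, λ = atan2(p_y, p_x) ≈ -24.71°.

≈ (10°S, 25°W)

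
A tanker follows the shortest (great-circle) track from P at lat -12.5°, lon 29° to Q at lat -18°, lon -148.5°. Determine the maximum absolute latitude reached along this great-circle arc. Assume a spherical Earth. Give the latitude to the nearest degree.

The great circle lies in the plane with unit normal n̂ = (p₁ × p₂)/|p₁ × p₂|.
Here n̂_z ≈ -0.080; the vertex latitude is φ_max = arccos|n̂_z| ≈ 85.4°.

≈ -85°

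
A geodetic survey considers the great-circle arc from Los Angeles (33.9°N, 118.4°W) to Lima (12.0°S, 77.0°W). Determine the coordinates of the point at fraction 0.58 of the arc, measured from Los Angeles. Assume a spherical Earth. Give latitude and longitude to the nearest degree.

≈ (8°N, 93°W)

From cos δ = sin φ₁ sin φ₂ + cos φ₁ cos φ₂ cos Δλ, the central angle is δ ≈ 1.055 rad (60.5°).
Interpolate at f = 0.58 with slerp weights a = sin((1−f)δ)/sin δ ≈ 0.493, b = sin(fδ)/sin δ ≈ 0.660.
p = a·p₁ + b·p₂ ≈ (-0.049, -0.989, 0.138); φ = arcsin(p_z) ≈ 7.91°, λ = atan2(p_y, p_x) ≈ -92.85°.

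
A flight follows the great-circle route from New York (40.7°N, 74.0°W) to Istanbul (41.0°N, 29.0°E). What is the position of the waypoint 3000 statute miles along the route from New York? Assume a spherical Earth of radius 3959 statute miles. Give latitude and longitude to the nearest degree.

≈ 54°N, 11°W

Convert each endpoint to a unit vector on the sphere (x = cos φ cos λ, y = cos φ sin λ, z = sin φ).
The central angle between the endpoints is δ = arccos(p₁·p₂) ≈ 1.267 rad (72.6°). The total great-circle distance is δ·R ≈ 1.267 × 3959 ≈ 5016 mi, so the target fraction is f = 3000/5016 ≈ 0.598.
Interpolate at f ≈ 0.598 with slerp weights a = sin((1−f)δ)/sin δ ≈ 0.511, b = sin(fδ)/sin δ ≈ 0.720.
p = a·p₁ + b·p₂ ≈ (0.582, -0.109, 0.806); φ = arcsin(p_z) ≈ 53.68°, λ = atan2(p_y, p_x) ≈ -10.59°.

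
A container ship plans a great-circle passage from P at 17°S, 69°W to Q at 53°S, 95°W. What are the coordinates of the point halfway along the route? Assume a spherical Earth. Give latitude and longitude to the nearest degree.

Write both endpoints as unit vectors p₁, p₂ with components (cos φ cos λ, cos φ sin λ, sin φ).
The central angle between the endpoints is δ = arccos(p₁·p₂) ≈ 0.722 rad (41.3°).
Interpolate at f = 1/2 with slerp weights a = sin((1−f)δ)/sin δ ≈ 0.534, b = sin(fδ)/sin δ ≈ 0.534.
p = a·p₁ + b·p₂ ≈ (0.155, -0.797, -0.583); φ = arcsin(p_z) ≈ -35.66°, λ = atan2(p_y, p_x) ≈ -78.99°.

≈ 36°S, 79°W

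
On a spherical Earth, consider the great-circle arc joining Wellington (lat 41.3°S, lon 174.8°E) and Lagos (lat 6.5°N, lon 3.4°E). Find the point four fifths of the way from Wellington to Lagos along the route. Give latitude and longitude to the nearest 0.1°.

Write both endpoints as unit vectors p₁, p₂ with components (cos φ cos λ, cos φ sin λ, sin φ).
The central angle between the endpoints is δ = arccos(p₁·p₂) ≈ 2.520 rad (144.4°).
Interpolate at f = 4/5 with slerp weights a = sin((1−f)δ)/sin δ ≈ 0.829, b = sin(fδ)/sin δ ≈ 1.549.
p = a·p₁ + b·p₂ ≈ (0.917, 0.148, -0.372); φ = arcsin(p_z) ≈ -21.82°, λ = atan2(p_y, p_x) ≈ 9.16°.

≈ lat 21.8°S, lon 9.2°E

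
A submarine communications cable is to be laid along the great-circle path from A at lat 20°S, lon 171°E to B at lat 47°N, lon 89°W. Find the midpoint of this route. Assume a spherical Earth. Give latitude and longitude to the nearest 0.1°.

≈ lat 20.2°N, lon 149.7°W

The haversine formula gives a central angle δ ≈ 1.941 rad (111.2°) between the endpoints.
Interpolate at f = 1/2 with slerp weights a = sin((1−f)δ)/sin δ ≈ 0.885, b = sin(fδ)/sin δ ≈ 0.885.
p = a·p₁ + b·p₂ ≈ (-0.811, -0.473, 0.345); φ = arcsin(p_z) ≈ 20.15°, λ = atan2(p_y, p_x) ≈ -149.72°.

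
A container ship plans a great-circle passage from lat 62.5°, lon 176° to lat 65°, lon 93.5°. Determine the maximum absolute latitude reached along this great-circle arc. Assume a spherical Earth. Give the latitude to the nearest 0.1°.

The great circle lies in the plane with unit normal n̂ = (p₁ × p₂)/|p₁ × p₂|.
Here n̂_z ≈ -0.346; the vertex latitude is φ_max = arccos|n̂_z| ≈ 69.7°.
Check via Clairaut: cos φ_max = |cos φ₁| · sin C = cos(62.5°)·sin(48.6°) ≈ 0.346, again giving ≈ 69.7°.

≈ 69.7°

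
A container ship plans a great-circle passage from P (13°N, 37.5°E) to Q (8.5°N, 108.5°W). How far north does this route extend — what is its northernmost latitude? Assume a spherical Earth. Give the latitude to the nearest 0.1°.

The great circle lies in the plane with unit normal n̂ = (p₁ × p₂)/|p₁ × p₂|.
Here n̂_z ≈ -0.838; the vertex latitude is φ_max = arccos|n̂_z| ≈ 33.1°.
Check via Clairaut: cos φ_max = |cos φ₁| · sin C = cos(13.0°)·sin(59.3°) ≈ 0.838, again giving ≈ 33.1°.

≈ 33.1°N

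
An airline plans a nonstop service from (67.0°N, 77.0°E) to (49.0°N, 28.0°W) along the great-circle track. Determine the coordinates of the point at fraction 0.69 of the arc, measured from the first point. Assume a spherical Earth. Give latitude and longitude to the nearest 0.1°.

≈ (62.0°N, 11.6°W)

Convert each endpoint to a unit vector on the sphere (x = cos φ cos λ, y = cos φ sin λ, z = sin φ).
The central angle between the endpoints is δ = arccos(p₁·p₂) ≈ 0.891 rad (51.1°).
Interpolate at f = 0.69 with slerp weights a = sin((1−f)δ)/sin δ ≈ 0.351, b = sin(fδ)/sin δ ≈ 0.742.
p = a·p₁ + b·p₂ ≈ (0.460, -0.095, 0.883); φ = arcsin(p_z) ≈ 61.96°, λ = atan2(p_y, p_x) ≈ -11.65°.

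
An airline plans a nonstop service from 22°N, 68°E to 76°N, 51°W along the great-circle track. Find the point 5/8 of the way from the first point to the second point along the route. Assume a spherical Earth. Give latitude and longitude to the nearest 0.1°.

≈ 66.5°N, 44.3°E

Convert each endpoint to a unit vector on the sphere (x = cos φ cos λ, y = cos φ sin λ, z = sin φ).
The central angle between the endpoints is δ = arccos(p₁·p₂) ≈ 1.313 rad (75.2°).
Interpolate at f = 5/8 with slerp weights a = sin((1−f)δ)/sin δ ≈ 0.489, b = sin(fδ)/sin δ ≈ 0.757.
p = a·p₁ + b·p₂ ≈ (0.285, 0.278, 0.917); φ = arcsin(p_z) ≈ 66.54°, λ = atan2(p_y, p_x) ≈ 44.29°.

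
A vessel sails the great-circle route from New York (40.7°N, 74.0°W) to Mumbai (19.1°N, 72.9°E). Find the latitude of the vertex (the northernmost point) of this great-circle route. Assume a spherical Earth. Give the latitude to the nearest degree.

The great circle lies in the plane with unit normal n̂ = (p₁ × p₂)/|p₁ × p₂|.
Here n̂_z ≈ +0.424; the vertex latitude is φ_max = arccos|n̂_z| ≈ 64.9°.
Check via Clairaut: cos φ_max = |cos φ₁| · sin C = cos(40.7°)·sin(34.0°) ≈ 0.424, again giving ≈ 64.9°.

≈ 65°N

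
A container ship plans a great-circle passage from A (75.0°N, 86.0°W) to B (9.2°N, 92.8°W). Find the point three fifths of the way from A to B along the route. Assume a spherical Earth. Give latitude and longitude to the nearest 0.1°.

≈ (35.5°N, 91.8°W)

Convert each endpoint to a unit vector on the sphere (x = cos φ cos λ, y = cos φ sin λ, z = sin φ).
The central angle between the endpoints is δ = arccos(p₁·p₂) ≈ 1.150 rad (65.9°).
Interpolate at f = 3/5 with slerp weights a = sin((1−f)δ)/sin δ ≈ 0.486, b = sin(fδ)/sin δ ≈ 0.697.
p = a·p₁ + b·p₂ ≈ (-0.025, -0.813, 0.581); φ = arcsin(p_z) ≈ 35.55°, λ = atan2(p_y, p_x) ≈ -91.75°.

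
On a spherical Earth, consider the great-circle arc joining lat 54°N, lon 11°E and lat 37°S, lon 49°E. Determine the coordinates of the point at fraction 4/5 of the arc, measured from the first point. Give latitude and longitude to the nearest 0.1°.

≈ lat 18.8°S, lon 41.7°E

The haversine formula gives a central angle δ ≈ 1.688 rad (96.7°) between the endpoints.
Interpolate at f = 4/5 with slerp weights a = sin((1−f)δ)/sin δ ≈ 0.334, b = sin(fδ)/sin δ ≈ 0.983.
p = a·p₁ + b·p₂ ≈ (0.707, 0.630, -0.321); φ = arcsin(p_z) ≈ -18.75°, λ = atan2(p_y, p_x) ≈ 41.68°.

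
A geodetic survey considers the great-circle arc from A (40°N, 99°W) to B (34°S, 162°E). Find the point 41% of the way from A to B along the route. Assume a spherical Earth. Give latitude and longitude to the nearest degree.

Convert each endpoint to a unit vector on the sphere (x = cos φ cos λ, y = cos φ sin λ, z = sin φ).
The central angle between the endpoints is δ = arccos(p₁·p₂) ≈ 2.047 rad (117.3°).
Interpolate at f = 0.41 with slerp weights a = sin((1−f)δ)/sin δ ≈ 1.052, b = sin(fδ)/sin δ ≈ 0.838.
p = a·p₁ + b·p₂ ≈ (-0.787, -0.581, 0.208); φ = arcsin(p_z) ≈ 12.00°, λ = atan2(p_y, p_x) ≈ -143.52°.

≈ (12°N, 144°W)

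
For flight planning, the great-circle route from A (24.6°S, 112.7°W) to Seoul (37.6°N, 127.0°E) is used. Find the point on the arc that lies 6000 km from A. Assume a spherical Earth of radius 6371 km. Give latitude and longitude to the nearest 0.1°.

≈ (6.8°N, 157.8°W)

Write both endpoints as unit vectors p₁, p₂ with components (cos φ cos λ, cos φ sin λ, sin φ).
The central angle between the endpoints is δ = arccos(p₁·p₂) ≈ 2.236 rad (128.1°). The total great-circle distance is δ·R ≈ 2.236 × 6371 ≈ 14247 km, so the target fraction is f = 6000/14247 ≈ 0.421.
Interpolate at f ≈ 0.421 with slerp weights a = sin((1−f)δ)/sin δ ≈ 1.223, b = sin(fδ)/sin δ ≈ 1.028.
p = a·p₁ + b·p₂ ≈ (-0.919, -0.375, 0.118); φ = arcsin(p_z) ≈ 6.78°, λ = atan2(p_y, p_x) ≈ -157.78°.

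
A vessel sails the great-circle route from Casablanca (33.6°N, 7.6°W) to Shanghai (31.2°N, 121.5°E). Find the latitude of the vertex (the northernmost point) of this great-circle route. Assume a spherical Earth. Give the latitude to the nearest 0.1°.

≈ 55.9°N

The great circle lies in the plane with unit normal n̂ = (p₁ × p₂)/|p₁ × p₂|.
Here n̂_z ≈ +0.560; the vertex latitude is φ_max = arccos|n̂_z| ≈ 55.9°.
Check via Clairaut: cos φ_max = |cos φ₁| · sin C = cos(33.6°)·sin(42.3°) ≈ 0.560, again giving ≈ 55.9°.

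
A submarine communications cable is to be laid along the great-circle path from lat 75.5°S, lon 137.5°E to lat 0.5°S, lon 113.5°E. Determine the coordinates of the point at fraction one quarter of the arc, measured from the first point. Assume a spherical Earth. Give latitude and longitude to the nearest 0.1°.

Write both endpoints as unit vectors p₁, p₂ with components (cos φ cos λ, cos φ sin λ, sin φ).
The central angle between the endpoints is δ = arccos(p₁·p₂) ≈ 1.331 rad (76.3°).
Interpolate at f = 1/4 with slerp weights a = sin((1−f)δ)/sin δ ≈ 0.865, b = sin(fδ)/sin δ ≈ 0.336.
p = a·p₁ + b·p₂ ≈ (-0.294, 0.455, -0.841); φ = arcsin(p_z) ≈ -57.22°, λ = atan2(p_y, p_x) ≈ 122.87°.

≈ lat 57.2°S, lon 122.9°E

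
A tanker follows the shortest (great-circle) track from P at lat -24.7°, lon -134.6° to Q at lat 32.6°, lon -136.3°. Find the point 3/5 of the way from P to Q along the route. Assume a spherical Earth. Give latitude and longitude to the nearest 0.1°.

Write both endpoints as unit vectors p₁, p₂ with components (cos φ cos λ, cos φ sin λ, sin φ).
The central angle between the endpoints is δ = arccos(p₁·p₂) ≈ 1.000 rad (57.3°).
Interpolate at f = 3/5 with slerp weights a = sin((1−f)δ)/sin δ ≈ 0.463, b = sin(fδ)/sin δ ≈ 0.671.
p = a·p₁ + b·p₂ ≈ (-0.704, -0.690, 0.168); φ = arcsin(p_z) ≈ 9.68°, λ = atan2(p_y, p_x) ≈ -135.57°.

≈ lat 9.7°, lon -135.6°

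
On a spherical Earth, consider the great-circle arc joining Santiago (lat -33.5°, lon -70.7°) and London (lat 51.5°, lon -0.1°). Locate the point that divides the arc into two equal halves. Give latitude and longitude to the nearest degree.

≈ lat 11°, lon -41°

Convert each endpoint to a unit vector on the sphere (x = cos φ cos λ, y = cos φ sin λ, z = sin φ).
The central angle between the endpoints is δ = arccos(p₁·p₂) ≈ 1.833 rad (105.0°).
Interpolate at f = 1/2 with slerp weights a = sin((1−f)δ)/sin δ ≈ 0.822, b = sin(fδ)/sin δ ≈ 0.822.
p = a·p₁ + b·p₂ ≈ (0.738, -0.648, 0.190); φ = arcsin(p_z) ≈ 10.93°, λ = atan2(p_y, p_x) ≈ -41.27°.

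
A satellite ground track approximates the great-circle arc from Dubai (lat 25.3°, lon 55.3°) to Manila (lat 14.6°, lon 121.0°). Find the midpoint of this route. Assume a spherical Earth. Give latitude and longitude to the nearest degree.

≈ lat 23°, lon 89°

Write both endpoints as unit vectors p₁, p₂ with components (cos φ cos λ, cos φ sin λ, sin φ).
The central angle between the endpoints is δ = arccos(p₁·p₂) ≈ 1.084 rad (62.1°).
Interpolate at f = 1/2 with slerp weights a = sin((1−f)δ)/sin δ ≈ 0.584, b = sin(fδ)/sin δ ≈ 0.584.
p = a·p₁ + b·p₂ ≈ (0.009, 0.918, 0.397); φ = arcsin(p_z) ≈ 23.36°, λ = atan2(p_y, p_x) ≈ 89.41°.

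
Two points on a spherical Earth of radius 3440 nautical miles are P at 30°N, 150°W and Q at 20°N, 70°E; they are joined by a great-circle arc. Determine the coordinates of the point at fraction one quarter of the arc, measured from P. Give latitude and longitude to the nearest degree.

≈ 48°N, 180°E

The haversine formula gives a central angle δ ≈ 2.040 rad (116.9°) between the endpoints.
Interpolate at f = 1/4 with slerp weights a = sin((1−f)δ)/sin δ ≈ 1.120, b = sin(fδ)/sin δ ≈ 0.547.
p = a·p₁ + b·p₂ ≈ (-0.664, -0.002, 0.747); φ = arcsin(p_z) ≈ 48.37°, λ = atan2(p_y, p_x) ≈ -179.85°.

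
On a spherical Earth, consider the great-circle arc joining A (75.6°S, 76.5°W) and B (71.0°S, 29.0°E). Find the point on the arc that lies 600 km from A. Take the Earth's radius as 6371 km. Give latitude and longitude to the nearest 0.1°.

Convert each endpoint to a unit vector on the sphere (x = cos φ cos λ, y = cos φ sin λ, z = sin φ).
The central angle between the endpoints is δ = arccos(p₁·p₂) ≈ 0.464 rad (26.6°). The total great-circle distance is δ·R ≈ 0.464 × 6371 ≈ 2957 km, so the target fraction is f = 600/2957 ≈ 0.203.
Interpolate at f ≈ 0.203 with slerp weights a = sin((1−f)δ)/sin δ ≈ 0.808, b = sin(fδ)/sin δ ≈ 0.210.
p = a·p₁ + b·p₂ ≈ (0.107, -0.162, -0.981); φ = arcsin(p_z) ≈ -78.81°, λ = atan2(p_y, p_x) ≈ -56.66°.

≈ (78.8°S, 56.7°W)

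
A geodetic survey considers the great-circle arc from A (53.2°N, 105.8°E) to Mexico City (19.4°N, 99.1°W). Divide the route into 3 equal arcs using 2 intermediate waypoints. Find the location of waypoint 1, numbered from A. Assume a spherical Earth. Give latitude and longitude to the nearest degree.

≈ (76°N, 178°E)

From cos δ = sin φ₁ sin φ₂ + cos φ₁ cos φ₂ cos Δλ, the central angle is δ ≈ 1.820 rad (104.3°).
Interpolate at f = 1/3 with slerp weights a = sin((1−f)δ)/sin δ ≈ 0.967, b = sin(fδ)/sin δ ≈ 0.588.
p = a·p₁ + b·p₂ ≈ (-0.245, 0.009, 0.969); φ = arcsin(p_z) ≈ 75.78°, λ = atan2(p_y, p_x) ≈ 177.84°.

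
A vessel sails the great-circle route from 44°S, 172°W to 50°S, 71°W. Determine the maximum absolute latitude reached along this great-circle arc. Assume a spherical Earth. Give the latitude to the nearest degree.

The great circle lies in the plane with unit normal n̂ = (p₁ × p₂)/|p₁ × p₂|.
Here n̂_z ≈ +0.507; the vertex latitude is φ_max = arccos|n̂_z| ≈ 59.6°.
Check via Clairaut: cos φ_max = |cos φ₁| · sin C = cos(44.0°)·sin(135.2°) ≈ 0.507, again giving ≈ 59.6°.

≈ 60°S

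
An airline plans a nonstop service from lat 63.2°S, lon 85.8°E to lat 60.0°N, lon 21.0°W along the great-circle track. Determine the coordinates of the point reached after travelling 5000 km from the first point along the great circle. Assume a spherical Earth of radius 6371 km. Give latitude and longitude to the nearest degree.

≈ lat 29°S, lon 41°E

The haversine formula gives a central angle δ ≈ 2.565 rad (146.9°) between the endpoints. The total great-circle distance is δ·R ≈ 2.565 × 6371 ≈ 16340 km, so the target fraction is f = 5000/16340 ≈ 0.306.
Interpolate at f ≈ 0.306 with slerp weights a = sin((1−f)δ)/sin δ ≈ 1.794, b = sin(fδ)/sin δ ≈ 1.296.
p = a·p₁ + b·p₂ ≈ (0.664, 0.574, -0.479); φ = arcsin(p_z) ≈ -28.61°, λ = atan2(p_y, p_x) ≈ 40.86°.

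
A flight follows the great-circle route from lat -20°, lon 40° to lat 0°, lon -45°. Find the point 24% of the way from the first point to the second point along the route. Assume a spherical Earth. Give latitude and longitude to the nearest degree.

≈ lat -18°, lon 18°

Write both endpoints as unit vectors p₁, p₂ with components (cos φ cos λ, cos φ sin λ, sin φ).
The central angle between the endpoints is δ = arccos(p₁·p₂) ≈ 1.489 rad (85.3°).
Interpolate at f = 0.24 with slerp weights a = sin((1−f)δ)/sin δ ≈ 0.908, b = sin(fδ)/sin δ ≈ 0.351.
p = a·p₁ + b·p₂ ≈ (0.902, 0.300, -0.311); φ = arcsin(p_z) ≈ -18.09°, λ = atan2(p_y, p_x) ≈ 18.42°.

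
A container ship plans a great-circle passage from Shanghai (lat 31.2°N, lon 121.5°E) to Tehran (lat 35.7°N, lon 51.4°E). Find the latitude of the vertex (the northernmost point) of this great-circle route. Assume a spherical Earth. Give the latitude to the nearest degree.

≈ 39°N

The great circle lies in the plane with unit normal n̂ = (p₁ × p₂)/|p₁ × p₂|.
Here n̂_z ≈ -0.775; the vertex latitude is φ_max = arccos|n̂_z| ≈ 39.2°.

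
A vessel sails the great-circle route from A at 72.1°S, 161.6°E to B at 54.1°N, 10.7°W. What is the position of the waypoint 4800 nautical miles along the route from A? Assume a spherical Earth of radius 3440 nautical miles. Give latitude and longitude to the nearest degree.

≈ 27°S, 2°W

The haversine formula gives a central angle δ ≈ 2.822 rad (161.7°) between the endpoints. The total great-circle distance is δ·R ≈ 2.822 × 3440 ≈ 9708 nmi, so the target fraction is f = 4800/9708 ≈ 0.494.
Interpolate at f ≈ 0.494 with slerp weights a = sin((1−f)δ)/sin δ ≈ 3.152, b = sin(fδ)/sin δ ≈ 3.136.
p = a·p₁ + b·p₂ ≈ (0.888, -0.036, -0.459); φ = arcsin(p_z) ≈ -27.33°, λ = atan2(p_y, p_x) ≈ -2.30°.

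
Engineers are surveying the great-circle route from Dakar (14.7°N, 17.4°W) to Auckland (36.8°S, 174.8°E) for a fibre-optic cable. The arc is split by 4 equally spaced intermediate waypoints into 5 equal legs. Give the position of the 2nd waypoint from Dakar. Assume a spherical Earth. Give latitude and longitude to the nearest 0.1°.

≈ 41.5°S, 46.1°W

Convert each endpoint to a unit vector on the sphere (x = cos φ cos λ, y = cos φ sin λ, z = sin φ).
The central angle between the endpoints is δ = arccos(p₁·p₂) ≈ 2.712 rad (155.4°).
Interpolate at f = 2/5 with slerp weights a = sin((1−f)δ)/sin δ ≈ 2.396, b = sin(fδ)/sin δ ≈ 2.122.
p = a·p₁ + b·p₂ ≈ (0.519, -0.539, -0.663); φ = arcsin(p_z) ≈ -41.53°, λ = atan2(p_y, p_x) ≈ -46.06°.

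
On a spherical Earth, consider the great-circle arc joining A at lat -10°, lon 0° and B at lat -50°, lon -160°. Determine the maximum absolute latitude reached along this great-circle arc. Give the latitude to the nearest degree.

≈ -76°

The great circle lies in the plane with unit normal n̂ = (p₁ × p₂)/|p₁ × p₂|.
Here n̂_z ≈ -0.244; the vertex latitude is φ_max = arccos|n̂_z| ≈ 75.9°.
Check via Clairaut: cos φ_max = |cos φ₁| · sin C = cos(10.0°)·sin(165.6°) ≈ 0.244, again giving ≈ 75.9°.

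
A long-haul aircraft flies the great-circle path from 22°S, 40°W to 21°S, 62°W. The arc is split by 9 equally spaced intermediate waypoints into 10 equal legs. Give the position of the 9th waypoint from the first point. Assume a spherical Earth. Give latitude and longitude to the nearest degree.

Write both endpoints as unit vectors p₁, p₂ with components (cos φ cos λ, cos φ sin λ, sin φ).
The central angle between the endpoints is δ = arccos(p₁·p₂) ≈ 0.357 rad (20.5°).
Interpolate at f = 9/10 with slerp weights a = sin((1−f)δ)/sin δ ≈ 0.102, b = sin(fδ)/sin δ ≈ 0.904.
p = a·p₁ + b·p₂ ≈ (0.469, -0.806, -0.362); φ = arcsin(p_z) ≈ -21.23°, λ = atan2(p_y, p_x) ≈ -59.82°.

≈ 21°S, 60°W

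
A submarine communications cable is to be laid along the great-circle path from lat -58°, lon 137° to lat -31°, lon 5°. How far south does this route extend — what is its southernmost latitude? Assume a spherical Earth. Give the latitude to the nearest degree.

The great circle lies in the plane with unit normal n̂ = (p₁ × p₂)/|p₁ × p₂|.
Here n̂_z ≈ -0.341; the vertex latitude is φ_max = arccos|n̂_z| ≈ 70.1°.
Check via Clairaut: cos φ_max = |cos φ₁| · sin C = cos(58.0°)·sin(140.0°) ≈ 0.341, again giving ≈ 70.1°.

≈ -70°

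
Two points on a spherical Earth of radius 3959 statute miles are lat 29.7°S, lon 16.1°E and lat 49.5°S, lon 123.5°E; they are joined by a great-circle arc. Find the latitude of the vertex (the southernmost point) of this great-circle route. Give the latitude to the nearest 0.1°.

The great circle lies in the plane with unit normal n̂ = (p₁ × p₂)/|p₁ × p₂|.
Here n̂_z ≈ +0.550; the vertex latitude is φ_max = arccos|n̂_z| ≈ 56.6°.
Check via Clairaut: cos φ_max = |cos φ₁| · sin C = cos(29.7°)·sin(140.7°) ≈ 0.550, again giving ≈ 56.6°.

≈ 56.6°S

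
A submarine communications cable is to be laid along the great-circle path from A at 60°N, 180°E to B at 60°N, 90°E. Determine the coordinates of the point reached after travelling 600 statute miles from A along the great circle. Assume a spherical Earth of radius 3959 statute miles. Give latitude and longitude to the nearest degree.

≈ 65°N, 164°E

Write both endpoints as unit vectors p₁, p₂ with components (cos φ cos λ, cos φ sin λ, sin φ).
The central angle between the endpoints is δ = arccos(p₁·p₂) ≈ 0.723 rad (41.4°). The total great-circle distance is δ·R ≈ 0.723 × 3959 ≈ 2861 mi, so the target fraction is f = 600/2861 ≈ 0.210.
Interpolate at f ≈ 0.210 with slerp weights a = sin((1−f)δ)/sin δ ≈ 0.817, b = sin(fδ)/sin δ ≈ 0.228.
p = a·p₁ + b·p₂ ≈ (-0.409, 0.114, 0.906); φ = arcsin(p_z) ≈ 64.89°, λ = atan2(p_y, p_x) ≈ 164.40°.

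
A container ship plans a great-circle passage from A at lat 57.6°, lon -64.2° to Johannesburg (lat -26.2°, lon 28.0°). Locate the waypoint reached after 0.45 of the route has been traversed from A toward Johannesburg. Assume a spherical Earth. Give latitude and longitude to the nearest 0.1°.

The haversine formula gives a central angle δ ≈ 1.973 rad (113.0°) between the endpoints.
Interpolate at f = 0.45 with slerp weights a = sin((1−f)δ)/sin δ ≈ 0.961, b = sin(fδ)/sin δ ≈ 0.843.
p = a·p₁ + b·p₂ ≈ (0.892, -0.109, 0.439); φ = arcsin(p_z) ≈ 26.05°, λ = atan2(p_y, p_x) ≈ -6.94°.

≈ lat 26.1°, lon -6.9°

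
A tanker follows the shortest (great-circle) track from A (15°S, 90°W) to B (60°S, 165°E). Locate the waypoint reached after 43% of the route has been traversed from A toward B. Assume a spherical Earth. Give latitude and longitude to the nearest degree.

≈ (45°S, 114°W)

Convert each endpoint to a unit vector on the sphere (x = cos φ cos λ, y = cos φ sin λ, z = sin φ).
The central angle between the endpoints is δ = arccos(p₁·p₂) ≈ 1.471 rad (84.3°).
Interpolate at f = 0.43 with slerp weights a = sin((1−f)δ)/sin δ ≈ 0.747, b = sin(fδ)/sin δ ≈ 0.594.
p = a·p₁ + b·p₂ ≈ (-0.287, -0.645, -0.708); φ = arcsin(p_z) ≈ -45.08°, λ = atan2(p_y, p_x) ≈ -113.98°.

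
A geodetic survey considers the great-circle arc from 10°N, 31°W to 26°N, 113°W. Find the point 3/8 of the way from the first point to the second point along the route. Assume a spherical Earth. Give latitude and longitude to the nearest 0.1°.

≈ 20.7°N, 59.5°W

Write both endpoints as unit vectors p₁, p₂ with components (cos φ cos λ, cos φ sin λ, sin φ).
The central angle between the endpoints is δ = arccos(p₁·p₂) ≈ 1.370 rad (78.5°).
Interpolate at f = 3/8 with slerp weights a = sin((1−f)δ)/sin δ ≈ 0.771, b = sin(fδ)/sin δ ≈ 0.502.
p = a·p₁ + b·p₂ ≈ (0.475, -0.806, 0.354); φ = arcsin(p_z) ≈ 20.72°, λ = atan2(p_y, p_x) ≈ -59.51°.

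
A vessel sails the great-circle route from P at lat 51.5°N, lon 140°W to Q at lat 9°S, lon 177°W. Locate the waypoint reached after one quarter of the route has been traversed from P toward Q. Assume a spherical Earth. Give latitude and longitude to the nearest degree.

≈ lat 37°N, lon 154°W

From cos δ = sin φ₁ sin φ₂ + cos φ₁ cos φ₂ cos Δλ, the central angle is δ ≈ 1.193 rad (68.4°).
Interpolate at f = 1/4 with slerp weights a = sin((1−f)δ)/sin δ ≈ 0.839, b = sin(fδ)/sin δ ≈ 0.316.
p = a·p₁ + b·p₂ ≈ (-0.712, -0.352, 0.607); φ = arcsin(p_z) ≈ 37.40°, λ = atan2(p_y, p_x) ≈ -153.68°.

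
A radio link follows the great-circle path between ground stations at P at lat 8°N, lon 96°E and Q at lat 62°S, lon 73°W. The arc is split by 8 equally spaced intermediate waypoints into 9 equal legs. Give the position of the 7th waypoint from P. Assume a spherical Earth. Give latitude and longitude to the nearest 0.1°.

Write both endpoints as unit vectors p₁, p₂ with components (cos φ cos λ, cos φ sin λ, sin φ).
The central angle between the endpoints is δ = arccos(p₁·p₂) ≈ 2.189 rad (125.4°).
Interpolate at f = 7/9 with slerp weights a = sin((1−f)δ)/sin δ ≈ 0.573, b = sin(fδ)/sin δ ≈ 1.216.
p = a·p₁ + b·p₂ ≈ (0.108, 0.019, -0.994); φ = arcsin(p_z) ≈ -83.73°, λ = atan2(p_y, p_x) ≈ 9.86°.

≈ lat 83.7°S, lon 9.9°E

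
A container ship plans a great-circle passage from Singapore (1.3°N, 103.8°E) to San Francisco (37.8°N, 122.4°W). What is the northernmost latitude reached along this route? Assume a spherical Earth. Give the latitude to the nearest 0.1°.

≈ 47.6°N

The great circle lies in the plane with unit normal n̂ = (p₁ × p₂)/|p₁ × p₂|.
Here n̂_z ≈ +0.674; the vertex latitude is φ_max = arccos|n̂_z| ≈ 47.6°.
Check via Clairaut: cos φ_max = |cos φ₁| · sin C = cos(1.3°)·sin(42.4°) ≈ 0.674, again giving ≈ 47.6°.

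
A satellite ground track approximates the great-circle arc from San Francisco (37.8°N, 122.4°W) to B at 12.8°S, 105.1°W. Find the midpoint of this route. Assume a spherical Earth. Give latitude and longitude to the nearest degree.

≈ 13°N, 113°W

Write both endpoints as unit vectors p₁, p₂ with components (cos φ cos λ, cos φ sin λ, sin φ).
The central angle between the endpoints is δ = arccos(p₁·p₂) ≈ 0.927 rad (53.1°).
Interpolate at f = 1/2 with slerp weights a = sin((1−f)δ)/sin δ ≈ 0.559, b = sin(fδ)/sin δ ≈ 0.559.
p = a·p₁ + b·p₂ ≈ (-0.379, -0.899, 0.219); φ = arcsin(p_z) ≈ 12.64°, λ = atan2(p_y, p_x) ≈ -112.84°.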